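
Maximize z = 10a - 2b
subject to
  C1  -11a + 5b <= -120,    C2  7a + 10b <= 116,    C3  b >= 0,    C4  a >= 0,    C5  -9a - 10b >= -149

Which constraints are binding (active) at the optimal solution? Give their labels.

Corner points and z = 10a - 2b:
  (356/29, 436/145) → z = 16928/145
  (120/11, 0) → z = 1200/11
  (33/2, 1/20) → z = 1649/10
  (149/9, 0) → z = 1490/9

The maximum is at (149/9, 0). Substituting into each constraint, equality holds for C3 and C5; the remaining constraints have slack.

C3 and C5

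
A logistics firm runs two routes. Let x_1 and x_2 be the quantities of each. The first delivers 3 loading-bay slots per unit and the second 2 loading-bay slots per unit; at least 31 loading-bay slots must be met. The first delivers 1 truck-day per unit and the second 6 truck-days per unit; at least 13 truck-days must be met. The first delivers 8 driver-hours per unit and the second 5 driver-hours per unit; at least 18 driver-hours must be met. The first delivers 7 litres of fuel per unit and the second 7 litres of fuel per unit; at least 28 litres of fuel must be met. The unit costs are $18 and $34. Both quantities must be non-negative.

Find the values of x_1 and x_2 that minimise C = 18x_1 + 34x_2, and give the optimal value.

x_1 = 10, x_2 = 1/2, minimum C = 197

Feasible corners and C = 18x_1 + 34x_2:
  (0, 31/2) → C = 527
  (13, 0) → C = 234
  (10, 1/2) → C = 197
The feasible region is unbounded (it extends along (0, 1), (1, 0)), but C strictly increases along every unbounded feasible direction, so there is no improving ray and the minimum is attained at a vertex.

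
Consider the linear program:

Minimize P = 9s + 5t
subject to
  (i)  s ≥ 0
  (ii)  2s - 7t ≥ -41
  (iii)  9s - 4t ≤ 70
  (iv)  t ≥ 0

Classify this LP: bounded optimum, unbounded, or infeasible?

Extreme points and P = 9s + 5t:
  (0, 41/7) → P = 205/7
  (0, 0) → P = 0
  (654/55, 509/55) → P = 8431/55
  (70/9, 0) → P = 70
The feasible region has finitely many vertices and no improving ray; the minimum is 0 at (0, 0).

bounded optimum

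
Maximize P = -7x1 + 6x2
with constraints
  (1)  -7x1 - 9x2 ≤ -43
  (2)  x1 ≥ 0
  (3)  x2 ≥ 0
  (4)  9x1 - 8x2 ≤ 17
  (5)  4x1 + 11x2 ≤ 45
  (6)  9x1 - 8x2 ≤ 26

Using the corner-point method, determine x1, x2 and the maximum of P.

x1 = 68/41, x2 = 143/41, maximum P = 382/41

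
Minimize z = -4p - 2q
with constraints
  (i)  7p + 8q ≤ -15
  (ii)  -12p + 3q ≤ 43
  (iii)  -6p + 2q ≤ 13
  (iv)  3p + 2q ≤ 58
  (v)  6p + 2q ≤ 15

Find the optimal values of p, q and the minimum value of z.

p = 75/17, q = -195/34, minimum z = -105/17

The feasible region is unbounded (it extends along (-1, -4), (1, -3)), but z strictly increases along every unbounded feasible direction, so there is no improving ray and the minimum is attained at a vertex.

The binding constraints are 7p + 8q = -15 and 6p + 2q = 15.
Solving simultaneously gives p = 75/17, q = -195/34.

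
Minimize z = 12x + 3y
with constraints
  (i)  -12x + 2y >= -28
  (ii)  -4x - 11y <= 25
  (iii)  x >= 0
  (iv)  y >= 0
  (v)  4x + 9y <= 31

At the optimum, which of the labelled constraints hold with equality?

Extreme points and z = 12x + 3y:
  (7/3, 0) → z = 28
  (157/58, 65/29) → z = 1137/29
  (0, 0) → z = 0
  (0, 31/9) → z = 31/3

The minimum is at (0, 0). Substituting into each constraint, equality holds for (iii) and (iv); the remaining constraints have slack.

(iii) and (iv)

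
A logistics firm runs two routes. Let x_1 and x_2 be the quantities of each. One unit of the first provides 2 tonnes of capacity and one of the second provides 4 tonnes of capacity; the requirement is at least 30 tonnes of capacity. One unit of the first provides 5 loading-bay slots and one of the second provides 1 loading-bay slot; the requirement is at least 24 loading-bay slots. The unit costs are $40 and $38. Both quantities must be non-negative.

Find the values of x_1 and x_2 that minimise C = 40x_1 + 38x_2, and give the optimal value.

Vertices and C = 40x_1 + 38x_2:
  (0, 24) → C = 912
  (15, 0) → C = 600
  (11/3, 17/3) → C = 362
The feasible region is unbounded (it extends along (0, 1), (1, 0)), but C strictly increases along every unbounded feasible direction, so there is no improving ray and the minimum is attained at a vertex.

The binding constraints are 2x_1 + 4x_2 = 30 and 5x_1 + x_2 = 24.
Solving simultaneously gives x_1 = 11/3, x_2 = 17/3.

x_1 = 11/3, x_2 = 17/3, minimum C = 362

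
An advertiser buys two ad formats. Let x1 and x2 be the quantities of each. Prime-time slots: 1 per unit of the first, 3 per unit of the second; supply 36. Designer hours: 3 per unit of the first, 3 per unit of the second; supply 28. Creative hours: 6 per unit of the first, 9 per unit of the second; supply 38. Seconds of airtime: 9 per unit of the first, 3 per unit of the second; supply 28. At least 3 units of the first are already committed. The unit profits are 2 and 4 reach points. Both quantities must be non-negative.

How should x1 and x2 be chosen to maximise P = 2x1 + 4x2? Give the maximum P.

x1 = 3, x2 = 1/3, maximum P = 22/3

Feasible corners and P = 2x1 + 4x2:
  (28/9, 0) → P = 56/9
  (3, 0) → P = 6
  (3, 1/3) → P = 22/3

The binding constraints are 9x1 + 3x2 = 28 and x1 = 3.
Solving simultaneously gives x1 = 3, x2 = 1/3.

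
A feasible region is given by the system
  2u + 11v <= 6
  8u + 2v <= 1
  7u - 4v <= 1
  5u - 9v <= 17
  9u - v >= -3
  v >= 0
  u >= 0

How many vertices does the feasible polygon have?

3

The feasible vertices (each the meet of two boundaries and inside every other half-plane) are:
  (1/8, 0)
  (0, 1/2)
  (0, 0)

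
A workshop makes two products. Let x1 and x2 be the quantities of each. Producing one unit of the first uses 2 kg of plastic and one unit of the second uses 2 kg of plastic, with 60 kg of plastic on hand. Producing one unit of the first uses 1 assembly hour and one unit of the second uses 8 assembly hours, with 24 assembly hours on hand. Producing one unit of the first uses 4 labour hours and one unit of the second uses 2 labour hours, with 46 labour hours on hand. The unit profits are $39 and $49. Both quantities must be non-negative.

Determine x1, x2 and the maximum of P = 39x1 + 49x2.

Feasible corners and P = 39x1 + 49x2:
  (0, 0) → P = 0
  (0, 3) → P = 147
  (23/2, 0) → P = 897/2
  (32/3, 5/3) → P = 1493/3

x1 = 32/3, x2 = 5/3, maximum P = 1493/3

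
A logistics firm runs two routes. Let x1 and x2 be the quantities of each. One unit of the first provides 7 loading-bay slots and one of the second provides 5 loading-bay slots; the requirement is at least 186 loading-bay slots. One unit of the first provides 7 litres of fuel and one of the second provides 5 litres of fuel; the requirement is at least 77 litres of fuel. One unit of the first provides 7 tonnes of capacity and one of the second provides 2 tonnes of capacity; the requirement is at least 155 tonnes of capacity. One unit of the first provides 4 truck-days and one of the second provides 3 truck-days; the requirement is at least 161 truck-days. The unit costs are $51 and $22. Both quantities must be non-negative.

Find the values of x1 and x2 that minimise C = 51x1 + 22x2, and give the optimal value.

x1 = 11, x2 = 39, minimum C = 1419

Vertices and C = 51x1 + 22x2:
  (0, 155/2) → C = 1705
  (161/4, 0) → C = 8211/4
  (11, 39) → C = 1419
The feasible region is unbounded (it extends along (0, 1), (1, 0)), but C strictly increases along every unbounded feasible direction, so there is no improving ray and the minimum is attained at a vertex.

At the optimal vertex, 7x1 + 2x2 = 155 and 4x1 + 3x2 = 161.
Solving simultaneously gives x1 = 11, x2 = 39.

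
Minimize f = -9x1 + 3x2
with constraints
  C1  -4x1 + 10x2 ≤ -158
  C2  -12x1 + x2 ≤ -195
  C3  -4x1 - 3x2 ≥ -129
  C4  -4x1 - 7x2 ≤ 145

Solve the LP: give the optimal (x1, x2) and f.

x1 = 669/8, x2 = -137/2, minimum f = -7665/8

Feasible corners and f = -9x1 + 3x2:
  (448/29, -279/29) → f = -4869/29
  (441/13, -29/13) → f = -312
  (305/22, -315/11) → f = -4635/22
  (669/8, -137/2) → f = -7665/8

At the optimal vertex, -4x1 - 3x2 = -129 and -4x1 - 7x2 = 145.
Solving simultaneously gives x1 = 669/8, x2 = -137/2.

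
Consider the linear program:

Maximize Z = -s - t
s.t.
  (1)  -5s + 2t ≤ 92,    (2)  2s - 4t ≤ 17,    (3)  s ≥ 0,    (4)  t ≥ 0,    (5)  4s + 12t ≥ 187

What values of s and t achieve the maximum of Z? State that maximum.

Corner points and Z = -s - t:
  (0, 46) → Z = -46
  (119/5, 153/20) → Z = -629/20
  (0, 187/12) → Z = -187/12
The feasible region is unbounded (it extends along (2, 1), (2, 5)), but Z strictly decreases along every unbounded feasible direction, so there is no improving ray and the maximum is attained at a vertex.

The optimum lies where s = 0 and 4s + 12t = 187.
Solving simultaneously gives s = 0, t = 187/12.

s = 0, t = 187/12, maximum Z = -187/12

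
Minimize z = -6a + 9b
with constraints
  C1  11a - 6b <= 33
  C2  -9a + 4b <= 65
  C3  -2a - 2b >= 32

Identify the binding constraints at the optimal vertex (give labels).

C1 and C2

Corner points and z = -6a + 9b:
  (-261/5, -506/5) → z = -2988/5
  (-63/17, -209/17) → z = -1503/17
  (-129/13, -79/13) → z = 63/13

The minimum is at (-261/5, -506/5). Substituting into each constraint, equality holds for C1 and C2; the remaining constraints have slack.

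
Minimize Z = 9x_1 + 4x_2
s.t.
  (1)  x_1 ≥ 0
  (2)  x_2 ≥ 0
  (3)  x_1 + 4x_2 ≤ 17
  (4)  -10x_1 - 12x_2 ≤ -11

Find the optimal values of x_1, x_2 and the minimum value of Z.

Feasible corners and Z = 9x_1 + 4x_2:
  (0, 17/4) → Z = 17
  (0, 11/12) → Z = 11/3
  (17, 0) → Z = 153
  (11/10, 0) → Z = 99/10

x_1 = 0, x_2 = 11/12, minimum Z = 11/3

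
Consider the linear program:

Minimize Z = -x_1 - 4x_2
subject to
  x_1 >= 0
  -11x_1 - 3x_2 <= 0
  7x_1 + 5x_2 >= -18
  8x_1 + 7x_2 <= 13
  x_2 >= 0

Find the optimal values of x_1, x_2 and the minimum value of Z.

x_1 = 0, x_2 = 13/7, minimum Z = -52/7

Extreme points and Z = -x_1 - 4x_2:
  (0, 0) → Z = 0
  (0, 13/7) → Z = -52/7
  (13/8, 0) → Z = -13/8

The optimum lies where x_1 = 0 and 8x_1 + 7x_2 = 13.
Solving simultaneously gives x_1 = 0, x_2 = 13/7.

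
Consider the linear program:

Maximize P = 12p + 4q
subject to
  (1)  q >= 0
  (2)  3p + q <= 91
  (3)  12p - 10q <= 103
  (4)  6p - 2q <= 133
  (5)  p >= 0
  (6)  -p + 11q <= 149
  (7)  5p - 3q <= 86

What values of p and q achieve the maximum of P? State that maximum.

p = 43/2, q = 31/2, maximum P = 320

Corner points and P = 12p + 4q:
  (103/12, 0) → P = 103
  (0, 0) → P = 0
  (43/2, 31/2) → P = 320
  (0, 149/11) → P = 596/11

The binding constraints are 12p - 10q = 103 and -p + 11q = 149.
Solving simultaneously gives p = 43/2, q = 31/2.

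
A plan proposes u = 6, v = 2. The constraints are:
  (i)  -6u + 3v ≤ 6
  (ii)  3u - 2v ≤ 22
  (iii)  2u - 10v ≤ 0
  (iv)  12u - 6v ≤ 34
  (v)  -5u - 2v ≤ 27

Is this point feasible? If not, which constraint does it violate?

not feasible — violates (iv)

Constraint (iv): 12u - 6v = 60, which is not ≤ 34. All other constraints are satisfied.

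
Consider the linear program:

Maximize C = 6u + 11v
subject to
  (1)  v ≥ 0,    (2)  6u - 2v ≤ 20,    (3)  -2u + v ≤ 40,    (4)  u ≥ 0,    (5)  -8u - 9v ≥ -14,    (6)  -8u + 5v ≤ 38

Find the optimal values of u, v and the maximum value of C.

u = 0, v = 14/9, maximum C = 154/9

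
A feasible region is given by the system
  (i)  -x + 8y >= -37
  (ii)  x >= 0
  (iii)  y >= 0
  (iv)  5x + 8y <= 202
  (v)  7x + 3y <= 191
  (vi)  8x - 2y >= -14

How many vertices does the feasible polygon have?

Intersecting each pair of boundary lines and keeping only the points that satisfy every inequality leaves:
  (0, 0)
  (0, 7)
  (191/7, 0)
  (922/41, 459/41)
  (146/37, 843/37)

5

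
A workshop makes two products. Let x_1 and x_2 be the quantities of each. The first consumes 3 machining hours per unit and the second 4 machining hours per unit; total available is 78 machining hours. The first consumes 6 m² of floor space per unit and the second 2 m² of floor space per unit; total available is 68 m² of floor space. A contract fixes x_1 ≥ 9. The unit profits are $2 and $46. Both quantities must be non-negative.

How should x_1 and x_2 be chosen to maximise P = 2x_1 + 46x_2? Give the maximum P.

Feasible corners and P = 2x_1 + 46x_2:
  (34/3, 0) → P = 68/3
  (9, 0) → P = 18
  (9, 7) → P = 340

x_1 = 9, x_2 = 7, maximum P = 340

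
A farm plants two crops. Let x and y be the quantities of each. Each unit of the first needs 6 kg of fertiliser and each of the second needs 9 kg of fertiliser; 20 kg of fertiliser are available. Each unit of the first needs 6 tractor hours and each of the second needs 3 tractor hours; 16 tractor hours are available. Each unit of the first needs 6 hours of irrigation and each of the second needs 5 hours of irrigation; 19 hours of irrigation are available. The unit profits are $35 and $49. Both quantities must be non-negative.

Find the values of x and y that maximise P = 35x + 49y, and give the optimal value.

Vertices and P = 35x + 49y:
  (0, 0) → P = 0
  (0, 20/9) → P = 980/9
  (8/3, 0) → P = 280/3
  (7/3, 2/3) → P = 343/3

The binding constraints are 6x + 9y = 20 and 6x + 3y = 16.
Solving simultaneously gives x = 7/3, y = 2/3.

x = 7/3, y = 2/3, maximum P = 343/3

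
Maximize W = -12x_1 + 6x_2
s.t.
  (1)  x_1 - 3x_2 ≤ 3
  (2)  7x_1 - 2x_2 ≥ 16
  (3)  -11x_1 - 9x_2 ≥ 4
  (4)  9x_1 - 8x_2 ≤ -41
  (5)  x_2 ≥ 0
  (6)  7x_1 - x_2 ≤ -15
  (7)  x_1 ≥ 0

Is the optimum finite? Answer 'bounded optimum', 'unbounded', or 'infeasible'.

The boundaries 7x_1 - x_2 = -15 and x_1 = 0 meet at (0, 15), but that point violates 7x_1 - 2x_2 ≥ 16. Every candidate vertex is excluded by some other constraint, so the feasible region is empty.

infeasible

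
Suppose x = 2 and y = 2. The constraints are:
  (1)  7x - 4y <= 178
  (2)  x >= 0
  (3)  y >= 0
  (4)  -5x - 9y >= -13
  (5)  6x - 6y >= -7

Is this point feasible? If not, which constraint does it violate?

Constraint (4): -5x - 9y = -28, which is not ≥ -13. All other constraints are satisfied.

not feasible — violates (4)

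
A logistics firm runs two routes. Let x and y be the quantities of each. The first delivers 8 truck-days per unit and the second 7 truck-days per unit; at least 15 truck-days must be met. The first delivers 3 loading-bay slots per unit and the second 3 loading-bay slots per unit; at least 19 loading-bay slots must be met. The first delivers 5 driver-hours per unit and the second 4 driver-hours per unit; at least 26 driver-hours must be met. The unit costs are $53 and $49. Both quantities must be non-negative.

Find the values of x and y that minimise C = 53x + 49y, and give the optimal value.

Corner points and C = 53x + 49y:
  (0, 13/2) → C = 637/2
  (19/3, 0) → C = 1007/3
  (2/3, 17/3) → C = 313
The feasible region is unbounded (it extends along (0, 1), (1, 0)), but C strictly increases along every unbounded feasible direction, so there is no improving ray and the minimum is attained at a vertex.

The optimum lies where 3x + 3y = 19 and 5x + 4y = 26.
Solving simultaneously gives x = 2/3, y = 17/3.

x = 2/3, y = 17/3, minimum C = 313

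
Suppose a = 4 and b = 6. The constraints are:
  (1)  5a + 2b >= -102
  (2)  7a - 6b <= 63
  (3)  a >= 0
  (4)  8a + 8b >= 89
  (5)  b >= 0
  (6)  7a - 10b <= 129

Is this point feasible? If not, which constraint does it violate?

not feasible — violates (4)

Constraint (4): 8a + 8b = 80, which is not ≥ 89. All other constraints are satisfied.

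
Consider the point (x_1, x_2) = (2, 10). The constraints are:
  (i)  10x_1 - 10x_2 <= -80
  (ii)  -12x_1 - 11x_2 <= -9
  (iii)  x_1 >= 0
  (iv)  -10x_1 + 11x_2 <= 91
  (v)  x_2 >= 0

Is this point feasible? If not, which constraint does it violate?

feasible

(i): -80 ≤ -80 ✓
(ii): -134 ≤ -9 ✓
(iii): 2 ≥ 0 ✓
(iv): 90 ≤ 91 ✓
(v): 10 ≥ 0 ✓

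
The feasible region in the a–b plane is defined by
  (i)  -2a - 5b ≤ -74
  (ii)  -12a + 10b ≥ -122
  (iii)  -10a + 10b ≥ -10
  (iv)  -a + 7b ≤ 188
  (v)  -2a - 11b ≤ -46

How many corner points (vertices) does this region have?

3

Of the 10 pairwise boundary intersections, those satisfying every inequality are:
  (79/7, 72/7)
  (-422/19, 450/19)
  (65/2, 63/2)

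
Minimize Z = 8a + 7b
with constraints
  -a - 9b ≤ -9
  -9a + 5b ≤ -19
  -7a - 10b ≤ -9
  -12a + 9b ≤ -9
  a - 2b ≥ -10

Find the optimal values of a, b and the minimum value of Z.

Extreme points and Z = 8a + 7b:
  (108/43, 31/43) → Z = 1081/43
  (6, 7) → Z = 97
  (36/5, 43/5) → Z = 589/5
The feasible region is unbounded (it extends along (2, 1), (9, -1)), but Z strictly increases along every unbounded feasible direction, so there is no improving ray and the minimum is attained at a vertex.

a = 108/43, b = 31/43, minimum Z = 1081/43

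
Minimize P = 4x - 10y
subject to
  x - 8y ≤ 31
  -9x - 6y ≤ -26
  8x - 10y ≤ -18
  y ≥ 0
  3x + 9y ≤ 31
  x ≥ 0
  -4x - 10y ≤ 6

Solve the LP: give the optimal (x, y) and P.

x = 16/21, y = 67/21, minimum P = -202/7

Extreme points and P = 4x - 10y:
  (76/69, 185/69) → P = -1546/69
  (16/21, 67/21) → P = -202/7
  (74/51, 151/51) → P = -1214/51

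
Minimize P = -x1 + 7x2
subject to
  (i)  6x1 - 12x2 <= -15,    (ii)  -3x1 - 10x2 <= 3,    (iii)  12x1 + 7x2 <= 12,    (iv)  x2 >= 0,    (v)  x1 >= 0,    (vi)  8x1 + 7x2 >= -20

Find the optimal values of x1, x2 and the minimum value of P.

Feasible corners and P = -x1 + 7x2:
  (13/62, 42/31) → P = 575/62
  (0, 5/4) → P = 35/4
  (0, 12/7) → P = 12

At the optimal vertex, 6x1 - 12x2 = -15 and x1 = 0.
Solving simultaneously gives x1 = 0, x2 = 5/4.

x1 = 0, x2 = 5/4, minimum P = 35/4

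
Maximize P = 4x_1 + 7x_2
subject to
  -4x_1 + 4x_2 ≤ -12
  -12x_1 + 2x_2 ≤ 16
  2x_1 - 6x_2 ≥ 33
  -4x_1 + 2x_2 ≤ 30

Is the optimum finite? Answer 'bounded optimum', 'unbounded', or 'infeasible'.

unbounded

From the feasible point (-81/34, -107/17), moving in the direction (6, 2) keeps every constraint satisfied while P increases without bound.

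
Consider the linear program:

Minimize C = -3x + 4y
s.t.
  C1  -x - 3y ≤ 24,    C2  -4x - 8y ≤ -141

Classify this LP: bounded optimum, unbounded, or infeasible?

From the feasible point (615/4, -237/4), moving in the direction (3, -1) keeps every constraint satisfied while C decreases without bound.

unbounded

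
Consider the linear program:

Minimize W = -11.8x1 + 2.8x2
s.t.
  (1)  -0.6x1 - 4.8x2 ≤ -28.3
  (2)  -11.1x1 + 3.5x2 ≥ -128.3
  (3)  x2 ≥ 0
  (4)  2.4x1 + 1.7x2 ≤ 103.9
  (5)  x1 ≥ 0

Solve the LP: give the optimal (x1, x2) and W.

x1 = 64/3, x2 = 31, minimum W = -2474/15

Feasible corners and W = -11.8x1 + 2.8x2:
  (71489/5538, 7905/1846) → W = -3885841/27690
  (0, 283/48) → W = 1981/120
  (64/3, 31) → W = -2474/15
  (0, 1039/17) → W = 14546/85

The optimum lies where -11.1x1 + 3.5x2 = -128.3 and 2.4x1 + 1.7x2 = 103.9.
Solving simultaneously gives x1 = 64/3, x2 = 31.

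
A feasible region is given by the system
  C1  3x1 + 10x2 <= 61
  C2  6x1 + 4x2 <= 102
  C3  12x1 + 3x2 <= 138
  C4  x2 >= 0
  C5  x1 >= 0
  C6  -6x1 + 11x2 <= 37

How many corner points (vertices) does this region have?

5

Pairwise boundary intersections that survive every other constraint:
  (399/37, 106/37)
  (301/93, 159/31)
  (23/2, 0)
  (0, 0)
  (0, 37/11)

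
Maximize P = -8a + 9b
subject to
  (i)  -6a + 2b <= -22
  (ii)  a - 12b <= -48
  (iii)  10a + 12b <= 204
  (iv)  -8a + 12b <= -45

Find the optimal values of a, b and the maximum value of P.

a = 93/7, b = 143/28, maximum P = -1689/28

Vertices and P = -8a + 9b:
  (156/11, 57/11) → P = -735/11
  (93/7, 143/28) → P = -1689/28
  (83/6, 197/36) → P = -737/12

At the optimal vertex, a - 12b = -48 and -8a + 12b = -45.
Solving simultaneously gives a = 93/7, b = 143/28.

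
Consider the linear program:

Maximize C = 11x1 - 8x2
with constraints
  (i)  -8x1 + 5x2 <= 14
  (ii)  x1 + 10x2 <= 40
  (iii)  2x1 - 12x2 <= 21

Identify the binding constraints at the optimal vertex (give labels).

Corner points and C = 11x1 - 8x2:
  (12/17, 334/85) → C = -2012/85
  (-273/86, -98/43) → C = -1435/86
  (345/16, 59/32) → C = 3559/16

The maximum is at (345/16, 59/32). Substituting into each constraint, equality holds for (ii) and (iii); the remaining constraints have slack.

(ii) and (iii)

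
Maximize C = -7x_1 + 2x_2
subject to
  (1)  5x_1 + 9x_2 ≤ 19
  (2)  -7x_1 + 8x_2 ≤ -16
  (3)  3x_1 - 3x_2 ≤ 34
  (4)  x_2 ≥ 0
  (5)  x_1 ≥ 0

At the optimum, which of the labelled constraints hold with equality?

(2) and (4)

Vertices and C = -7x_1 + 2x_2:
  (296/103, 53/103) → C = -1966/103
  (19/5, 0) → C = -133/5
  (16/7, 0) → C = -16

The maximum is at (16/7, 0). Substituting into each constraint, equality holds for (2) and (4); the remaining constraints have slack.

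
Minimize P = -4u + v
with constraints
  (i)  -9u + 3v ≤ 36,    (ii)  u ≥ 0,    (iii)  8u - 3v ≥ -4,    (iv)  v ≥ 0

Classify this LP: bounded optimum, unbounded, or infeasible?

From the feasible point (0, 4/3), moving in the direction (3, 8) keeps every constraint satisfied while P decreases without bound.

unbounded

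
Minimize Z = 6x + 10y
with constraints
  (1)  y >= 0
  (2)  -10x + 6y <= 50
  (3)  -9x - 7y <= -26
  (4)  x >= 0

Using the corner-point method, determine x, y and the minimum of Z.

x = 26/9, y = 0, minimum Z = 52/3

Vertices and Z = 6x + 10y:
  (26/9, 0) → Z = 52/3
  (0, 25/3) → Z = 250/3
  (0, 26/7) → Z = 260/7
The feasible region is unbounded (it extends along (3, 5), (1, 0)), but Z strictly increases along every unbounded feasible direction, so there is no improving ray and the minimum is attained at a vertex.

The optimum lies where y = 0 and -9x - 7y = -26.
Solving simultaneously gives x = 26/9, y = 0.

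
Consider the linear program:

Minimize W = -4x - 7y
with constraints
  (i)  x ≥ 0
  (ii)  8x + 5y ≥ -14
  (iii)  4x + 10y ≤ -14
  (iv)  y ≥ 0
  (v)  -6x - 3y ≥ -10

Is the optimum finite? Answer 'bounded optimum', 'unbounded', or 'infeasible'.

The boundaries x = 0 and 8x + 5y = -14 meet at (0, -14/5), but that point violates y ≥ 0. Every candidate vertex is excluded by some other constraint, so the feasible region is empty.

infeasible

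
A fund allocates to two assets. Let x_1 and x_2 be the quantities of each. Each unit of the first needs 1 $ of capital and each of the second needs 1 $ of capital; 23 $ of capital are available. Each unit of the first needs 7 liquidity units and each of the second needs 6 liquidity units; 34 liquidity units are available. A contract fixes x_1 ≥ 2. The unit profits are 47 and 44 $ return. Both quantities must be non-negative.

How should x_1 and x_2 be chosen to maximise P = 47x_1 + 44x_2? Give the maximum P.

Vertices and P = 47x_1 + 44x_2:
  (34/7, 0) → P = 1598/7
  (2, 0) → P = 94
  (2, 10/3) → P = 722/3

x_1 = 2, x_2 = 10/3, maximum P = 722/3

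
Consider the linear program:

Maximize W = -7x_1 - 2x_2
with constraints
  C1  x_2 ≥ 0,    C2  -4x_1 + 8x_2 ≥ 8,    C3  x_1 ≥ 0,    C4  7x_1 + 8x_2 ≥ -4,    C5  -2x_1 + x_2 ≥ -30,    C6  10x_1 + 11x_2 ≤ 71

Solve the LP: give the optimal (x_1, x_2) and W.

x_1 = 0, x_2 = 1, maximum W = -2

Extreme points and W = -7x_1 - 2x_2:
  (0, 1) → W = -2
  (120/31, 91/31) → W = -1022/31
  (0, 71/11) → W = -142/11

At the optimal vertex, -4x_1 + 8x_2 = 8 and x_1 = 0.
Solving simultaneously gives x_1 = 0, x_2 = 1.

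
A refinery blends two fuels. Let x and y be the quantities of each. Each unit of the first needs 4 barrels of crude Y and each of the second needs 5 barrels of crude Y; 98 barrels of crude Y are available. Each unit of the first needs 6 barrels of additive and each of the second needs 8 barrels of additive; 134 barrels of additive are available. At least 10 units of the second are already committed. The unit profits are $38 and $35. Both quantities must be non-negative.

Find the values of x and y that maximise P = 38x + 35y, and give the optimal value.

x = 9, y = 10, maximum P = 692

At the optimal vertex, 6x + 8y = 134 and y = 10.
Solving simultaneously gives x = 9, y = 10.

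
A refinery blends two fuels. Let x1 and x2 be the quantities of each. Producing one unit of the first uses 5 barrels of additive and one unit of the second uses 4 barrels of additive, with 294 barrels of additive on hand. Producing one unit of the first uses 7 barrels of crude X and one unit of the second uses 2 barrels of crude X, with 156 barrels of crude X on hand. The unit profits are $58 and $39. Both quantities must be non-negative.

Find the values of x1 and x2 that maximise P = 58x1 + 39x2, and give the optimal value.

Vertices and P = 58x1 + 39x2:
  (0, 0) → P = 0
  (0, 147/2) → P = 5733/2
  (156/7, 0) → P = 9048/7
  (2, 71) → P = 2885

x1 = 2, x2 = 71, maximum P = 2885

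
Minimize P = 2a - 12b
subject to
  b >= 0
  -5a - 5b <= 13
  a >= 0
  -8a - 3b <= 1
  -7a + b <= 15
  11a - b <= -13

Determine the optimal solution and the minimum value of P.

a = 1/2, b = 37/2, minimum P = -221

Feasible corners and P = 2a - 12b:
  (0, 15) → P = -180
  (0, 13) → P = -156
  (1/2, 37/2) → P = -221

The optimum lies where -7a + b = 15 and 11a - b = -13.
Solving simultaneously gives a = 1/2, b = 37/2.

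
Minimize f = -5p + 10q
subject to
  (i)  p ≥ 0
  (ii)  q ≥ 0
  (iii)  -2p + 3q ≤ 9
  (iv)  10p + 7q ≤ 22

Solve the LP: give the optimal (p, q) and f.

Vertices and f = -5p + 10q:
  (0, 0) → f = 0
  (0, 3) → f = 30
  (11/5, 0) → f = -11
  (3/44, 67/22) → f = 1325/44

The optimum lies where q = 0 and 10p + 7q = 22.
Solving simultaneously gives p = 11/5, q = 0.

p = 11/5, q = 0, minimum f = -11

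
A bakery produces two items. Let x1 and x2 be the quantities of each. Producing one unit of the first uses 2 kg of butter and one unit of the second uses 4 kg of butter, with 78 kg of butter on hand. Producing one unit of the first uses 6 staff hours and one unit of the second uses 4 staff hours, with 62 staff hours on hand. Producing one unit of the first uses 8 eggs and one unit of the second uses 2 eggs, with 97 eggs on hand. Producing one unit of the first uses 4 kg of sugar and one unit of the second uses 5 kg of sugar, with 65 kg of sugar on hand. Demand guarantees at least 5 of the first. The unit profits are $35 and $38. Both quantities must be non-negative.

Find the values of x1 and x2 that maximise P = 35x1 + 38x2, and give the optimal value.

Extreme points and P = 35x1 + 38x2:
  (31/3, 0) → P = 1085/3
  (5, 0) → P = 175
  (5, 8) → P = 479

x1 = 5, x2 = 8, maximum P = 479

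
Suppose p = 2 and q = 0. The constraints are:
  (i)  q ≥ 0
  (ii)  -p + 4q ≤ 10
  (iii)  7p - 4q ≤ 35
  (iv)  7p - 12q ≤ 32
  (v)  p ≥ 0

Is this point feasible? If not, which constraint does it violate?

feasible

(i): 0 ≥ 0 ✓
(ii): -2 ≤ 10 ✓
(iii): 14 ≤ 35 ✓
(iv): 14 ≤ 32 ✓
(v): 2 ≥ 0 ✓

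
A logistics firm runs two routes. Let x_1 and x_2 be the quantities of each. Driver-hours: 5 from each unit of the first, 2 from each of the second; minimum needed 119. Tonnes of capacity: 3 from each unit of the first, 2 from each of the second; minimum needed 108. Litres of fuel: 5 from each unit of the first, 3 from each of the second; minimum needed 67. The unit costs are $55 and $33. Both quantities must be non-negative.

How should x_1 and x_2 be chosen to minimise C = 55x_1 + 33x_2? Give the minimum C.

Vertices and C = 55x_1 + 33x_2:
  (0, 119/2) → C = 3927/2
  (36, 0) → C = 1980
  (11/2, 183/4) → C = 7249/4
The feasible region is unbounded (it extends along (0, 1), (1, 0)), but C strictly increases along every unbounded feasible direction, so there is no improving ray and the minimum is attained at a vertex.

x_1 = 11/2, x_2 = 183/4, minimum C = 7249/4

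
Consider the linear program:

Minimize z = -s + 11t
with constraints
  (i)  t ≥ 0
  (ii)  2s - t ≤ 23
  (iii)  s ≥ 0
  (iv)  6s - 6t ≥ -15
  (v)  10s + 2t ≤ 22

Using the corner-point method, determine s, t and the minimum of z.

Extreme points and z = -s + 11t:
  (0, 0) → z = 0
  (11/5, 0) → z = -11/5
  (0, 5/2) → z = 55/2
  (17/12, 47/12) → z = 125/3

The binding constraints are t = 0 and 10s + 2t = 22.
Solving simultaneously gives s = 11/5, t = 0.

s = 11/5, t = 0, minimum z = -11/5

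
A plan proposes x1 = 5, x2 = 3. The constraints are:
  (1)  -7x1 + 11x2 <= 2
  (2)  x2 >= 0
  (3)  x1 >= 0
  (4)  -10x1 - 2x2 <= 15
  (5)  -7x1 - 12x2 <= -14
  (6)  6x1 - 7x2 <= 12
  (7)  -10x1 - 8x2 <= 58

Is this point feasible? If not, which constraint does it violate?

feasible

(1): -2 ≤ 2 ✓
(2): 3 ≥ 0 ✓
(3): 5 ≥ 0 ✓
(4): -56 ≤ 15 ✓
(5): -71 ≤ -14 ✓
(6): 9 ≤ 12 ✓
(7): -74 ≤ 58 ✓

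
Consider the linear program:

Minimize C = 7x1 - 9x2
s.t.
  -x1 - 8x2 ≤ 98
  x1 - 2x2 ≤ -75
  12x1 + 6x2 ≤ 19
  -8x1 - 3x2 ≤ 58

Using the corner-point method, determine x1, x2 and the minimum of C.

Corner points and C = 7x1 - 9x2:
  (-206/15, 919/30) → C = -2231/6
  (-341/19, 542/19) → C = -7265/19
  (-135/4, 212/3) → C = -3489/4

The optimum lies where 12x1 + 6x2 = 19 and -8x1 - 3x2 = 58.
Solving simultaneously gives x1 = -135/4, x2 = 212/3.

x1 = -135/4, x2 = 212/3, minimum C = -3489/4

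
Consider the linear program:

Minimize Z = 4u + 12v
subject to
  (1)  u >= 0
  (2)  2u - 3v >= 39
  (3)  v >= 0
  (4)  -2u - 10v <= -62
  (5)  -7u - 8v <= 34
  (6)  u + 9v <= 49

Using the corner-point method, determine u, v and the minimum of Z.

u = 288/13, v = 23/13, minimum Z = 1428/13

Vertices and Z = 4u + 12v:
  (288/13, 23/13) → Z = 1428/13
  (166/7, 59/21) → Z = 900/7
  (31, 0) → Z = 124
  (49, 0) → Z = 196

At the optimal vertex, 2u - 3v = 39 and -2u - 10v = -62.
Solving simultaneously gives u = 288/13, v = 23/13.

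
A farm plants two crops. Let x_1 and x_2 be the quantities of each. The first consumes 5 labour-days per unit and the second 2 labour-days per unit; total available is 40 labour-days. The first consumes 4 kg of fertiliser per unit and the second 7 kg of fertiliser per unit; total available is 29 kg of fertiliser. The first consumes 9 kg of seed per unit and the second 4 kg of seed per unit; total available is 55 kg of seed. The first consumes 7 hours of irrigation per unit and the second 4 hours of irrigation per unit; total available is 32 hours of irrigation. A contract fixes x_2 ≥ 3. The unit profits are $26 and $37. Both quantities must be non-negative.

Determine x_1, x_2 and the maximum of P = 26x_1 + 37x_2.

Corner points and P = 26x_1 + 37x_2:
  (0, 29/7) → P = 1073/7
  (0, 3) → P = 111
  (2, 3) → P = 163

x_1 = 2, x_2 = 3, maximum P = 163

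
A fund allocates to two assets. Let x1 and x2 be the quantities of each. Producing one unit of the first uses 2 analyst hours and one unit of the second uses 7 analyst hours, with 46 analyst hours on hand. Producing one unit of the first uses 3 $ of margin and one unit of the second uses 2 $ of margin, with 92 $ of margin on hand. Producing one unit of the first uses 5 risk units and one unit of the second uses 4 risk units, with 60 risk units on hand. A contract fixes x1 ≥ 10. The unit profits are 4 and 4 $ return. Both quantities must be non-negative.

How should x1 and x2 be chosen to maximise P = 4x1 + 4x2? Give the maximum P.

Extreme points and P = 4x1 + 4x2:
  (12, 0) → P = 48
  (10, 0) → P = 40
  (10, 5/2) → P = 50

At the optimal vertex, 5x1 + 4x2 = 60 and x1 = 10.
Solving simultaneously gives x1 = 10, x2 = 5/2.

x1 = 10, x2 = 5/2, maximum P = 50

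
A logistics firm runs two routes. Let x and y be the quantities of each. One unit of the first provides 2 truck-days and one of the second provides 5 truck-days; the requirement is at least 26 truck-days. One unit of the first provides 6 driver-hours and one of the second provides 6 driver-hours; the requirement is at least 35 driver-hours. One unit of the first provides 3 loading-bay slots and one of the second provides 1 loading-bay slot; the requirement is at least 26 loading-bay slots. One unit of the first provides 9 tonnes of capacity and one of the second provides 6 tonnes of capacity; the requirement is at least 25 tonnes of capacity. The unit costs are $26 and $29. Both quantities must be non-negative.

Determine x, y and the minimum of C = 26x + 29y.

x = 8, y = 2, minimum C = 266

Corner points and C = 26x + 29y:
  (0, 26) → C = 754
  (13, 0) → C = 338
  (8, 2) → C = 266
The feasible region is unbounded (it extends along (0, 1), (1, 0)), but C strictly increases along every unbounded feasible direction, so there is no improving ray and the minimum is attained at a vertex.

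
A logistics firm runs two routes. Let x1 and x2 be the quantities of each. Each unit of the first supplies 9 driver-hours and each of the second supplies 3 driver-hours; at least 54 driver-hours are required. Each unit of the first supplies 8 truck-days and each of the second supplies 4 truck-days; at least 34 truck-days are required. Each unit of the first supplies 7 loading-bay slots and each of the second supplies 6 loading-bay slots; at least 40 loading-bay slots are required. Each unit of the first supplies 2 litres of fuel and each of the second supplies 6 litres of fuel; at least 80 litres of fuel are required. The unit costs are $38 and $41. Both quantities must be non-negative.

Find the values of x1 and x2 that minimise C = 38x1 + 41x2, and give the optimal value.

x1 = 7/4, x2 = 51/4, minimum C = 2357/4

Extreme points and C = 38x1 + 41x2:
  (0, 18) → C = 738
  (40, 0) → C = 1520
  (7/4, 51/4) → C = 2357/4
The feasible region is unbounded (it extends along (0, 1), (1, 0)), but C strictly increases along every unbounded feasible direction, so there is no improving ray and the minimum is attained at a vertex.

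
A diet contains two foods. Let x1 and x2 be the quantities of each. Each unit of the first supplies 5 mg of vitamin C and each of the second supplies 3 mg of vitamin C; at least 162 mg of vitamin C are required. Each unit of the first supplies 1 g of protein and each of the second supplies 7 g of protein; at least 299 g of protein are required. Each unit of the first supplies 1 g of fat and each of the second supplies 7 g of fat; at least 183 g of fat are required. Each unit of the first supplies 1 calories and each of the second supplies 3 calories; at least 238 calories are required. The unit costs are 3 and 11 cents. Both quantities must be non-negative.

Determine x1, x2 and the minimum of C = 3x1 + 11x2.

Extreme points and C = 3x1 + 11x2:
  (0, 238/3) → C = 2618/3
  (299, 0) → C = 897
  (769/4, 61/4) → C = 1489/2
The feasible region is unbounded (it extends along (0, 1), (1, 0)), but C strictly increases along every unbounded feasible direction, so there is no improving ray and the minimum is attained at a vertex.

x1 = 769/4, x2 = 61/4, minimum C = 1489/2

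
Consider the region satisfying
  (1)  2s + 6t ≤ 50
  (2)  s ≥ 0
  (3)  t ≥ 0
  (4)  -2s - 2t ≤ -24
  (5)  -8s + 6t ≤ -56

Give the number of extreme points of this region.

Of the 10 pairwise boundary intersections, those satisfying every inequality are:
  (25, 0)
  (53/5, 24/5)
  (12, 0)
  (64/7, 20/7)

4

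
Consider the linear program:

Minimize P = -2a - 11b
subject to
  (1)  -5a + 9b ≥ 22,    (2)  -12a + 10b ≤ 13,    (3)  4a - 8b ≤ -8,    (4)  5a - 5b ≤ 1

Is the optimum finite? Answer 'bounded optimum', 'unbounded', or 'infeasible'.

From the feasible point (103/58, 199/58), moving in the direction (5, 5) keeps every constraint satisfied while P decreases without bound.

unbounded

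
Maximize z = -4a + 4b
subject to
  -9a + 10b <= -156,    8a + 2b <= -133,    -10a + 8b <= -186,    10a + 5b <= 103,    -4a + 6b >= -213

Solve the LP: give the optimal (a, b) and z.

a = -173/21, b = -1409/42, maximum z = -2126/21

Extreme points and z = -4a + 4b:
  (-173/21, -1409/42) → z = -2126/21
  (-93/14, -559/14) → z = -932/7
  (-21, -99/2) → z = -114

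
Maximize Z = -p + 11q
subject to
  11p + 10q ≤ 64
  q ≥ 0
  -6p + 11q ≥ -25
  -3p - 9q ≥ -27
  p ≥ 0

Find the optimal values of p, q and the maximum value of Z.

Extreme points and Z = -p + 11q:
  (954/181, 109/181) → Z = 245/181
  (102/23, 35/23) → Z = 283/23
  (25/6, 0) → Z = -25/6
  (0, 0) → Z = 0
  (0, 3) → Z = 33

The optimum lies where -3p - 9q = -27 and p = 0.
Solving simultaneously gives p = 0, q = 3.

p = 0, q = 3, maximum Z = 33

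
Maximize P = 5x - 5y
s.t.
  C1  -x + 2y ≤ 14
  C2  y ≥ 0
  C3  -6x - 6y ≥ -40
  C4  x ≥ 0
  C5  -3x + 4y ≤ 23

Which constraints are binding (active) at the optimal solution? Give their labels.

Vertices and P = 5x - 5y:
  (20/3, 0) → P = 100/3
  (0, 0) → P = 0
  (11/21, 43/7) → P = -590/21
  (0, 23/4) → P = -115/4

The maximum is at (20/3, 0). Substituting into each constraint, equality holds for C2 and C3; the remaining constraints have slack.

C2 and C3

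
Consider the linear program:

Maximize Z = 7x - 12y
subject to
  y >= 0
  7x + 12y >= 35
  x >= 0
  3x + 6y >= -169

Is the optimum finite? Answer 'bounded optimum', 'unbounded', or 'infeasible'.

unbounded

From the feasible point (5, 0), moving in the direction (1, 0) keeps every constraint satisfied while Z increases without bound.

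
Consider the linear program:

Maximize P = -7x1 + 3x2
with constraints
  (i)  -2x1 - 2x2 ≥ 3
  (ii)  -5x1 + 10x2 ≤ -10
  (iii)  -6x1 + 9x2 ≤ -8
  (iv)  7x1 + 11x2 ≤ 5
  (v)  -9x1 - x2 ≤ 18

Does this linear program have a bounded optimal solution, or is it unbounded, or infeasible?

bounded optimum

Vertices and P = -7x1 + 3x2:
  (-1/3, -7/6) → P = -7/6
  (-2/3, -4/3) → P = 2/3
  (-154/87, -60/29) → P = 538/87
The feasible region has finitely many vertices and no improving ray; the maximum is 538/87 at (-154/87, -60/29).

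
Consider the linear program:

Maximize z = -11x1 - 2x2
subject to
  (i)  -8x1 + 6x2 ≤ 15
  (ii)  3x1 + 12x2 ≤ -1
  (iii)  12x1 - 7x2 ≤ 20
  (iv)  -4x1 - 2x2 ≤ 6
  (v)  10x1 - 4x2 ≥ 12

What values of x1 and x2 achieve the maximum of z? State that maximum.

x1 = 2/11, x2 = -28/11, maximum z = 34/11

Vertices and z = -11x1 - 2x2:
  (233/165, -24/55) → z = -2419/165
  (35/33, -23/66) → z = -362/33
  (2/11, -28/11) → z = 34/11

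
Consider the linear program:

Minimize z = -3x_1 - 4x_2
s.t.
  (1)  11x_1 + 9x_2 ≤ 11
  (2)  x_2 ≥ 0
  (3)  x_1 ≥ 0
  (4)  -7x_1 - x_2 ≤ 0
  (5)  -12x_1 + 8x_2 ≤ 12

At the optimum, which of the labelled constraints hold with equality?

(1) and (3)

Vertices and z = -3x_1 - 4x_2:
  (1, 0) → z = -3
  (0, 11/9) → z = -44/9
  (0, 0) → z = 0

The minimum is at (0, 11/9). Substituting into each constraint, equality holds for (1) and (3); the remaining constraints have slack.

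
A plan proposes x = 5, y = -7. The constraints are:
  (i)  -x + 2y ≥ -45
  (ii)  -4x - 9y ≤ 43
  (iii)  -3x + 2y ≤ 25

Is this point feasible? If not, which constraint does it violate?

(i): -19 ≥ -45 ✓
(ii): 43 ≤ 43 ✓
(iii): -29 ≤ 25 ✓

feasible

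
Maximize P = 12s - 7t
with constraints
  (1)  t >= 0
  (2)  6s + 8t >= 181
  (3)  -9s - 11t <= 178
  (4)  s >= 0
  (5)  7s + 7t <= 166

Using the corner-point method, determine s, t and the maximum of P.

s = 61/14, t = 271/14, maximum P = -1165/14

Feasible corners and P = 12s - 7t:
  (0, 181/8) → P = -1267/8
  (61/14, 271/14) → P = -1165/14
  (0, 166/7) → P = -166

At the optimal vertex, 6s + 8t = 181 and 7s + 7t = 166.
Solving simultaneously gives s = 61/14, t = 271/14.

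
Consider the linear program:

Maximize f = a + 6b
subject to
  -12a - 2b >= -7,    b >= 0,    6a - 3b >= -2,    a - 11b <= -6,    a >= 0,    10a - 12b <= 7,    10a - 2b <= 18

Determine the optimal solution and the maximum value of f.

a = 17/48, b = 11/8, maximum f = 413/48

Corner points and f = a + 6b:
  (17/48, 11/8) → f = 413/48
  (65/134, 79/134) → f = 539/134
  (0, 2/3) → f = 4
  (0, 6/11) → f = 36/11

At the optimal vertex, -12a - 2b = -7 and 6a - 3b = -2.
Solving simultaneously gives a = 17/48, b = 11/8.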